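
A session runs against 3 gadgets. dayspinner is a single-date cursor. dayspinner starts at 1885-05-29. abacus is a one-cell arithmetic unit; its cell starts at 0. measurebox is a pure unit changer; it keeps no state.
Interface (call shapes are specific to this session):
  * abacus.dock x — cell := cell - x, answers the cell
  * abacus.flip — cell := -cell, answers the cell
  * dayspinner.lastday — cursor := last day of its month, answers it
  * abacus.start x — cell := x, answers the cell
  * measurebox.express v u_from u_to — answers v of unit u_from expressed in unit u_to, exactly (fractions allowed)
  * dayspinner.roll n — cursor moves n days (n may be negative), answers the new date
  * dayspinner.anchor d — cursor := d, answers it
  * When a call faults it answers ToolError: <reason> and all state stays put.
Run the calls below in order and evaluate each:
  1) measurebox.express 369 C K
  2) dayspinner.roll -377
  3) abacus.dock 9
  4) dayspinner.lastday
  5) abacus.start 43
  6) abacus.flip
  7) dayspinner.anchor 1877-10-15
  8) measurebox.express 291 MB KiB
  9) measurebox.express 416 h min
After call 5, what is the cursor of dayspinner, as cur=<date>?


% 1. express(v→369, u_from→C, u_to→K) => 12843/20
% 2. roll(n→-377) => 1884-05-17
% 3. dock(x→9) => -9
% 4. lastday() => 1884-05-31
% 5. start(x→43) => 43
% 6. flip() => -43
% 7. anchor(d→1877-10-15) => 1877-10-15
% 8. express(v→291, u_from→MB, u_to→KiB) => 4546875/16
% 9. express(v→416, u_from→h, u_to→min) => 24960

Answer: cur=1884-05-31


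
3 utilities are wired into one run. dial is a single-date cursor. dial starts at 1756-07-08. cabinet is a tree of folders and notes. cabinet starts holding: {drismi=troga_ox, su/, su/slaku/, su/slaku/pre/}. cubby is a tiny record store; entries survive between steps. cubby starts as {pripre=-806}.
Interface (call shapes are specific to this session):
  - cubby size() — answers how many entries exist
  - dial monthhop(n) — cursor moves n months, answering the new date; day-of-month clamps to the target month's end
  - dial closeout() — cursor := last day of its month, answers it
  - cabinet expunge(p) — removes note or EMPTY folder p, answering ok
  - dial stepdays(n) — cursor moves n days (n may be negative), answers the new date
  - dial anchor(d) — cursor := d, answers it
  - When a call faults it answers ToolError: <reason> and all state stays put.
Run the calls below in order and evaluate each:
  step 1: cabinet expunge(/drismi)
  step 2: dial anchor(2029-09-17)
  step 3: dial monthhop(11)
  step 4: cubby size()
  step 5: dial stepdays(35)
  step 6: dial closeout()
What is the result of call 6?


// 1. cabinet expunge(/drismi) ~> ok
// 2. dial anchor(2029-09-17) ~> 2029-09-17
// 3. dial monthhop(11) ~> 2030-08-17
// 4. cubby size() ~> 1
// 5. dial stepdays(35) ~> 2030-09-21
// 6. dial closeout() ~> 2030-09-30

Answer: 2030-09-30


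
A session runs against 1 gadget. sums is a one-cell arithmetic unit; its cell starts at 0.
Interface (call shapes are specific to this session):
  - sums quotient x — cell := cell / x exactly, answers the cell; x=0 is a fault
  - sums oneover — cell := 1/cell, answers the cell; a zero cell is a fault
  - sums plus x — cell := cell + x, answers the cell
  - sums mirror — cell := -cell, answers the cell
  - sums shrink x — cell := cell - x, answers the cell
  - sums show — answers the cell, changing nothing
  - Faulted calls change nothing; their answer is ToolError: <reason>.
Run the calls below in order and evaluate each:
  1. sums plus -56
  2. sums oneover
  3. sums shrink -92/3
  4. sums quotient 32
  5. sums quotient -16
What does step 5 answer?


$ sums plus x='-56'
= -56
$ sums oneover
= -1/56
$ sums shrink x='-92/3'
= 5149/168
$ sums quotient x='32'
= 5149/5376
$ sums quotient x='-16'
= -5149/86016

Answer: -5149/86016


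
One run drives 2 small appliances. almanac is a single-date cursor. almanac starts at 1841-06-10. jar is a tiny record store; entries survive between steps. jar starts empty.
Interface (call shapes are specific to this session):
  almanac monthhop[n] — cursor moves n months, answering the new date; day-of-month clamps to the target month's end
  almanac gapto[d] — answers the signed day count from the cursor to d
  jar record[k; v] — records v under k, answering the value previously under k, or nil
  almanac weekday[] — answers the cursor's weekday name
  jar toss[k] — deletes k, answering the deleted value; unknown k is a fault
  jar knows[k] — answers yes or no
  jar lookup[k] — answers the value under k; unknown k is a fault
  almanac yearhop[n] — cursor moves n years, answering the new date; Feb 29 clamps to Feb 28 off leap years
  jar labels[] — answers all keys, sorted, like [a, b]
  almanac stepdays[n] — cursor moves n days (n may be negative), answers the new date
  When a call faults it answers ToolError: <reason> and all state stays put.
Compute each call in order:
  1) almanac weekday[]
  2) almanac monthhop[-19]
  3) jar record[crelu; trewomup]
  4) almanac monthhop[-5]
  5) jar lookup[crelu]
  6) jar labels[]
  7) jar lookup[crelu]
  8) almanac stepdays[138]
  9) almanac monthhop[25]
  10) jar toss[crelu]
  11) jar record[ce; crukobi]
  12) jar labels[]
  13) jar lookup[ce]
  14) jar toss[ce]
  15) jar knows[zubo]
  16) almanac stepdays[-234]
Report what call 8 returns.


Do: almanac weekday[]
See: Thursday
Do: almanac monthhop[n→-19]
See: 1839-11-10
Do: jar record[k→crelu; v→trewomup]
See: nil
Do: almanac monthhop[n→-5]
See: 1839-06-10
Do: jar lookup[k→crelu]
See: trewomup
Do: jar labels[]
See: [crelu]
Do: jar lookup[k→crelu]
See: trewomup
Do: almanac stepdays[n→138]
See: 1839-10-26
Do: almanac monthhop[n→25]
See: 1841-11-26
Do: jar toss[k→crelu]
See: trewomup
Do: jar record[k→ce; v→crukobi]
See: nil
Do: jar labels[]
See: [ce]
Do: jar lookup[k→ce]
See: crukobi
Do: jar toss[k→ce]
See: crukobi
Do: jar knows[k→zubo]
See: no
Do: almanac stepdays[n→-234]
See: 1841-04-06

Answer: 1839-10-26


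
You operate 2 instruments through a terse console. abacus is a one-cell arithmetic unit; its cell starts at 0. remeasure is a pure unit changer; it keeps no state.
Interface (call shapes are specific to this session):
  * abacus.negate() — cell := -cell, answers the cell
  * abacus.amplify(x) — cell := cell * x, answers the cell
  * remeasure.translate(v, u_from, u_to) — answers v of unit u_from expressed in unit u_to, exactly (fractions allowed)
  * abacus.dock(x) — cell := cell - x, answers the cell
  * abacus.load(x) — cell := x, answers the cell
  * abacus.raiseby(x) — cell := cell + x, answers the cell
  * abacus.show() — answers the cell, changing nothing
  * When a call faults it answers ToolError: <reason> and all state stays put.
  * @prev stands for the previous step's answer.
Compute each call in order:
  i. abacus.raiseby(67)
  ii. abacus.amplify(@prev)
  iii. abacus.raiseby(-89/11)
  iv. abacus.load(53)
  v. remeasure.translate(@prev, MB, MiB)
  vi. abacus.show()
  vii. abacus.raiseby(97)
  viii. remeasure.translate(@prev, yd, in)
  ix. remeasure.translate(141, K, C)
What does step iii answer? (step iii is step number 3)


Answer: 49290/11

Derivation:
-- 1. raiseby(x='67') -> 67
-- 2. amplify(x='@prev') -> 4489
-- 3. raiseby(x='-89/11') -> 49290/11
-- 4. load(x='53') -> 53
-- 5. translate(v='@prev', u_from='MB', u_to='MiB') -> 828125/16384
-- 6. show() -> 53
-- 7. raiseby(x='97') -> 150
-- 8. translate(v='@prev', u_from='yd', u_to='in') -> 5400
-- 9. translate(v='141', u_from='K', u_to='C') -> -2643/20


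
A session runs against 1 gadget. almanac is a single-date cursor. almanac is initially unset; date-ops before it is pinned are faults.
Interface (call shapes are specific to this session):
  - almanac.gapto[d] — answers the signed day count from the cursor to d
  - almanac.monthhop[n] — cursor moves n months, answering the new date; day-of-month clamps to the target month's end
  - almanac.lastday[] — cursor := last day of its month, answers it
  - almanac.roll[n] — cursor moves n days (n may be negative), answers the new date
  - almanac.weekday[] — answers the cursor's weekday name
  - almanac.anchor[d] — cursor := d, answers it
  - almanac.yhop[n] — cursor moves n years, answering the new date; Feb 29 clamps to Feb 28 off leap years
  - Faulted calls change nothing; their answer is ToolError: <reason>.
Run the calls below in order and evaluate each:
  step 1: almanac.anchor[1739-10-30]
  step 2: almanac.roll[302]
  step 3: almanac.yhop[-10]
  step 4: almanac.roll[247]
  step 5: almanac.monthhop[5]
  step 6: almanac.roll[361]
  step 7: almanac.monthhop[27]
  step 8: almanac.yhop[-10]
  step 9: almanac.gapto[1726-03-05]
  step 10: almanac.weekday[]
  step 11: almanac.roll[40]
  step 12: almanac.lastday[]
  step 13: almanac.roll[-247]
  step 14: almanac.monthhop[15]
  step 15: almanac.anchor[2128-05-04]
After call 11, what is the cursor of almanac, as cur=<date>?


Answer: cur=1725-02-04

Derivation:
Act: almanac.anchor[d→1739-10-30]
Obs: 1739-10-30
Act: almanac.roll[n→302]
Obs: 1740-08-27
Act: almanac.yhop[n→-10]
Obs: 1730-08-27
Act: almanac.roll[n→247]
Obs: 1731-05-01
Act: almanac.monthhop[n→5]
Obs: 1731-10-01
Act: almanac.roll[n→361]
Obs: 1732-09-26
Act: almanac.monthhop[n→27]
Obs: 1734-12-26
Act: almanac.yhop[n→-10]
Obs: 1724-12-26
Act: almanac.gapto[d→1726-03-05]
Obs: 434
Act: almanac.weekday[]
Obs: Tuesday
Act: almanac.roll[n→40]
Obs: 1725-02-04
Act: almanac.lastday[]
Obs: 1725-02-28
Act: almanac.roll[n→-247]
Obs: 1724-06-26
Act: almanac.monthhop[n→15]
Obs: 1725-09-26
Act: almanac.anchor[d→2128-05-04]
Obs: 2128-05-04


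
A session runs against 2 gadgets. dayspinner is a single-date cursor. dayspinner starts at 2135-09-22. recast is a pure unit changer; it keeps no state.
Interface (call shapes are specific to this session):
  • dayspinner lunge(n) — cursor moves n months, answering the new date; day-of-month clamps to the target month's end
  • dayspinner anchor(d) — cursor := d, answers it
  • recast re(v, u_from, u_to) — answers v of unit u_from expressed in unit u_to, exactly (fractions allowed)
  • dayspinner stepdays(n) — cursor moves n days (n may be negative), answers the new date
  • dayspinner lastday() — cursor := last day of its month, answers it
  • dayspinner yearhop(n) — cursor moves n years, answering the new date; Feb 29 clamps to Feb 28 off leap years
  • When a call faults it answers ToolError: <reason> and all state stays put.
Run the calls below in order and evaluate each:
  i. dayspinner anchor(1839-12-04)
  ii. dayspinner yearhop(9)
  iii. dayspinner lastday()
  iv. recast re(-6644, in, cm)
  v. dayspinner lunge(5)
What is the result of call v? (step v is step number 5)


Now I run dayspinner anchor on d=1839-12-04, and get 1839-12-04.
Then dayspinner yearhop on n=9, and get 1848-12-04.
I use dayspinner lastday(), and observe 1848-12-31.
I use recast re on v=-6644, u_from=in, u_to=cm, which returns -421894/25.
I call dayspinner lunge on n=5, and get 1849-05-31.

Answer: 1849-05-31


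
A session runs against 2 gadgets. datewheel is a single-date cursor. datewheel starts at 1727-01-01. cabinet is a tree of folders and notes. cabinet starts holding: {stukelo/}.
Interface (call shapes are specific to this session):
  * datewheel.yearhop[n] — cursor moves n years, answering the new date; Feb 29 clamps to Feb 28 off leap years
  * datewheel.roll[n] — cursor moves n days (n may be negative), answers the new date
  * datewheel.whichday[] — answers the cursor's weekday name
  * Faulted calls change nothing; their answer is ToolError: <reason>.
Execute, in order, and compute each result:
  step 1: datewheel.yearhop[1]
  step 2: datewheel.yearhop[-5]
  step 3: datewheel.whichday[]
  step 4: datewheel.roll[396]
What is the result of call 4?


Answer: 1724-02-01

Derivation:
! datewheel.yearhop(n='1') : 1728-01-01
! datewheel.yearhop(n='-5') : 1723-01-01
! datewheel.whichday() : Friday
! datewheel.roll(n='396') : 1724-02-01


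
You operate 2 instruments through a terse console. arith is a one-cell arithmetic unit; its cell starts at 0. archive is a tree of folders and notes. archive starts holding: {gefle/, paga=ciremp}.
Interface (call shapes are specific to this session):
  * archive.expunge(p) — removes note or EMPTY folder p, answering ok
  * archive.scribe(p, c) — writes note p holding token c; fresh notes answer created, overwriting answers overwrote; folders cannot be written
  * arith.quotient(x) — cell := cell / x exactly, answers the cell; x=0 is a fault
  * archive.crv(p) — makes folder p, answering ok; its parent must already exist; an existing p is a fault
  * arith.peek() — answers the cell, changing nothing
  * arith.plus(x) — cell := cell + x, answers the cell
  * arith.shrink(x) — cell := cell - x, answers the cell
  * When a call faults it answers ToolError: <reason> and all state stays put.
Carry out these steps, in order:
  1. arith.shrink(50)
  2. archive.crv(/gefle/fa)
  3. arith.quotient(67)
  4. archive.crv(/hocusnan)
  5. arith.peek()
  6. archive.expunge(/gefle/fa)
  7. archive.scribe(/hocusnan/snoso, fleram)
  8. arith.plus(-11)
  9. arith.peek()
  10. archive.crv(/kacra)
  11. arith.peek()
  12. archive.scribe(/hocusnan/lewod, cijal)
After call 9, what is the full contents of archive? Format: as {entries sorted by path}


Answer: {gefle/, hocusnan/, hocusnan/snoso=fleram, paga=ciremp}

Derivation:
[in] arith.shrink 50
[out] -50
[in] archive.crv /gefle/fa
[out] ok
[in] arith.quotient 67
[out] -50/67
[in] archive.crv /hocusnan
[out] ok
[in] arith.peek
[out] -50/67
[in] archive.expunge /gefle/fa
[out] ok
[in] archive.scribe /hocusnan/snoso fleram
[out] created
[in] arith.plus -11
[out] -787/67
[in] arith.peek
[out] -787/67
[in] archive.crv /kacra
[out] ok
[in] arith.peek
[out] -787/67
[in] archive.scribe /hocusnan/lewod cijal
[out] created


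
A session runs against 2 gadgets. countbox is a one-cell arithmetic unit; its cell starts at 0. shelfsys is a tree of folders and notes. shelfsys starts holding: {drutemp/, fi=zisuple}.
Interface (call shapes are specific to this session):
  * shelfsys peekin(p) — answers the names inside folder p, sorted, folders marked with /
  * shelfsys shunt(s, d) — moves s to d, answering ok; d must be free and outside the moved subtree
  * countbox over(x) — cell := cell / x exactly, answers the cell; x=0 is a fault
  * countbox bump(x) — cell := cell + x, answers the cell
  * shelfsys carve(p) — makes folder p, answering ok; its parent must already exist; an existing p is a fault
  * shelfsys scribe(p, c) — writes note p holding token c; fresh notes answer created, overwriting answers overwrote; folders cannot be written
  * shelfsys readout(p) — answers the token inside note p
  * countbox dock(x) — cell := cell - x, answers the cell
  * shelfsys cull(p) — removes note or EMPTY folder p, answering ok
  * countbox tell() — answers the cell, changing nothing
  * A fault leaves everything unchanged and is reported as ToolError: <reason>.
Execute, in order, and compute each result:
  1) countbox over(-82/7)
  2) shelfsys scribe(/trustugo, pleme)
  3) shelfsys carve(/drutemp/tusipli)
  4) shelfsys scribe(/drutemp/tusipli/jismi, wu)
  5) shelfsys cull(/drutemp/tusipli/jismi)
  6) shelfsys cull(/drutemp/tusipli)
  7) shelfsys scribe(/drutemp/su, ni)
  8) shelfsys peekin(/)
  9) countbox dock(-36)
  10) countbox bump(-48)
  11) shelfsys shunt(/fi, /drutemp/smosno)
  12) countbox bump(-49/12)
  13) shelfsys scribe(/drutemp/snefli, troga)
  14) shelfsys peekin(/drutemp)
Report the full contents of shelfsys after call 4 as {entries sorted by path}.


> countbox over x: -82/7
= 0
> shelfsys scribe p: /trustugo c: pleme
= created
> shelfsys carve p: /drutemp/tusipli
= ok
> shelfsys scribe p: /drutemp/tusipli/jismi c: wu
= created
> shelfsys cull p: /drutemp/tusipli/jismi
= ok
> shelfsys cull p: /drutemp/tusipli
= ok
> shelfsys scribe p: /drutemp/su c: ni
= created
> shelfsys peekin p: /
= [drutemp/, fi, trustugo]
> countbox dock x: -36
= 36
> countbox bump x: -48
= -12
> shelfsys shunt s: /fi d: /drutemp/smosno
= ok
> countbox bump x: -49/12
= -193/12
> shelfsys scribe p: /drutemp/snefli c: troga
= created
> shelfsys peekin p: /drutemp
= [smosno, snefli, su]

Answer: {drutemp/, drutemp/tusipli/, drutemp/tusipli/jismi=wu, fi=zisuple, trustugo=pleme}


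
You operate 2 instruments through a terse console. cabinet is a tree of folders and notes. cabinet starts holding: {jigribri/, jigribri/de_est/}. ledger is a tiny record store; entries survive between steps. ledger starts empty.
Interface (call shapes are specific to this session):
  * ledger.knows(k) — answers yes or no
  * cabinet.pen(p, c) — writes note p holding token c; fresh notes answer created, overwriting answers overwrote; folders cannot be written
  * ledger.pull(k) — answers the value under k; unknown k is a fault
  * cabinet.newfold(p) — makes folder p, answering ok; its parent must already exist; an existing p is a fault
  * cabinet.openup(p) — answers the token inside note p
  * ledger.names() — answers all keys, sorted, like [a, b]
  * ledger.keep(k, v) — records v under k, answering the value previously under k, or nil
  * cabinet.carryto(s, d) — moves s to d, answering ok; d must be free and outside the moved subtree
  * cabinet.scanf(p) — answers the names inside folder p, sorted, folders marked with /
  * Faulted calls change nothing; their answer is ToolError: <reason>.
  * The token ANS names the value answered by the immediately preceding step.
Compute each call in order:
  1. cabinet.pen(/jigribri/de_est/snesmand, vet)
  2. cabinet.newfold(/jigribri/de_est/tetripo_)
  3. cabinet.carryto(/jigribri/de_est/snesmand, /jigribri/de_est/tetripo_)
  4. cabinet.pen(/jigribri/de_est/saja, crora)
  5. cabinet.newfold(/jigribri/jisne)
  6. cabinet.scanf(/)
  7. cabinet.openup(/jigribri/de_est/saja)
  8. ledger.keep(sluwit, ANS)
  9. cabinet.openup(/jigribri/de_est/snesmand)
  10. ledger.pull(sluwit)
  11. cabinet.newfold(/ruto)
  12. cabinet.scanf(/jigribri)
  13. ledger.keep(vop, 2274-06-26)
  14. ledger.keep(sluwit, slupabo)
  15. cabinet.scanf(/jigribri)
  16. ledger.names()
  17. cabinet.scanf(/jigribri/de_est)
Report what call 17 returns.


Answer: [saja, snesmand, tetripo_/]

Derivation:
Do: cabinet.pen[p: /jigribri/de_est/snesmand; c: vet]
See: created
Do: cabinet.newfold[p: /jigribri/de_est/tetripo_]
See: ok
Do: cabinet.carryto[s: /jigribri/de_est/snesmand; d: /jigribri/de_est/tetripo_]
See: ToolError: exists
Do: cabinet.pen[p: /jigribri/de_est/saja; c: crora]
See: created
Do: cabinet.newfold[p: /jigribri/jisne]
See: ok
Do: cabinet.scanf[p: /]
See: [jigribri/]
Do: cabinet.openup[p: /jigribri/de_est/saja]
See: crora
Do: ledger.keep[k: sluwit; v: ANS]
See: nil
Do: cabinet.openup[p: /jigribri/de_est/snesmand]
See: vet
Do: ledger.pull[k: sluwit]
See: crora
Do: cabinet.newfold[p: /ruto]
See: ok
Do: cabinet.scanf[p: /jigribri]
See: [de_est/, jisne/]
Do: ledger.keep[k: vop; v: 2274-06-26]
See: nil
Do: ledger.keep[k: sluwit; v: slupabo]
See: crora
Do: cabinet.scanf[p: /jigribri]
See: [de_est/, jisne/]
Do: ledger.names[]
See: [sluwit, vop]
Do: cabinet.scanf[p: /jigribri/de_est]
See: [saja, snesmand, tetripo_/]


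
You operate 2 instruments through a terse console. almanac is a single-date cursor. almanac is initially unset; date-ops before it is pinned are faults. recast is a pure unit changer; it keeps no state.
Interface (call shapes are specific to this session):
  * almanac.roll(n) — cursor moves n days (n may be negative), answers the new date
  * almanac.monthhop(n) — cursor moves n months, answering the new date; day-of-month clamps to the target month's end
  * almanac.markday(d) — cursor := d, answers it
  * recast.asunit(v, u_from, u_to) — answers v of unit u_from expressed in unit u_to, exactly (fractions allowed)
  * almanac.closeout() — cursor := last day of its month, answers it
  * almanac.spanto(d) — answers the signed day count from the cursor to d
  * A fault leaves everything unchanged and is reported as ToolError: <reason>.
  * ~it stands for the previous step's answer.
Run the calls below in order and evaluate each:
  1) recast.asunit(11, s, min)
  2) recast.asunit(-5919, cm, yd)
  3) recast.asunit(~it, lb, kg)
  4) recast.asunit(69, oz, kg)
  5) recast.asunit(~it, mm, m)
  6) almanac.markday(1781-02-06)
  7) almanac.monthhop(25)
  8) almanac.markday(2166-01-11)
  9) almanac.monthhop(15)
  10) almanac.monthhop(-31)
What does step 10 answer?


Answer: 2164-09-11

Derivation:
Act: asunit[v: 11; u_from: s; u_to: min]
Obs: 11/60
Act: asunit[v: -5919; u_from: cm; u_to: yd]
Obs: -49325/762
Act: asunit[v: ~it; u_from: lb; u_to: kg]
Obs: -89493774601/3048000000
Act: asunit[v: 69; u_from: oz; u_to: kg]
Obs: 3129787353/1600000000
Act: asunit[v: ~it; u_from: mm; u_to: m]
Obs: 3129787353/1600000000000
Act: markday[d: 1781-02-06]
Obs: 1781-02-06
Act: monthhop[n: 25]
Obs: 1783-03-06
Act: markday[d: 2166-01-11]
Obs: 2166-01-11
Act: monthhop[n: 15]
Obs: 2167-04-11
Act: monthhop[n: -31]
Obs: 2164-09-11


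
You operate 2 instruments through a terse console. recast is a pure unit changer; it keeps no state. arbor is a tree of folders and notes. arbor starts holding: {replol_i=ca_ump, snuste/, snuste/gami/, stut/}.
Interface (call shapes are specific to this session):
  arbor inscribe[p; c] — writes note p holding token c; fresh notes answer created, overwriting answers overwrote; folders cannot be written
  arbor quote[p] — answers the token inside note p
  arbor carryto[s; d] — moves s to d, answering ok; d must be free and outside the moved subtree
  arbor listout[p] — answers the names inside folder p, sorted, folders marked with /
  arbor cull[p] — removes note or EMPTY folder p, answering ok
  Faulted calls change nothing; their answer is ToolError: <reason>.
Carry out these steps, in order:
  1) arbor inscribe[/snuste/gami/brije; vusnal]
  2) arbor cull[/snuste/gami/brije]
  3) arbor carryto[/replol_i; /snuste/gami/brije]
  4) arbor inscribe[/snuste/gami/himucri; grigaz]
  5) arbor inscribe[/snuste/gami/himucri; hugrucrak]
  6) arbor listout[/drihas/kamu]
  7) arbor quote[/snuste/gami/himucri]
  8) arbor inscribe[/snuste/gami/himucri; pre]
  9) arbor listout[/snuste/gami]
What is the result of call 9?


% arbor inscribe(/snuste/gami/brije, vusnal) => created
% arbor cull(/snuste/gami/brije) => ok
% arbor carryto(/replol_i, /snuste/gami/brije) => ok
% arbor inscribe(/snuste/gami/himucri, grigaz) => created
% arbor inscribe(/snuste/gami/himucri, hugrucrak) => overwrote
% arbor listout(/drihas/kamu) => ToolError: not found
% arbor quote(/snuste/gami/himucri) => hugrucrak
% arbor inscribe(/snuste/gami/himucri, pre) => overwrote
% arbor listout(/snuste/gami) => [brije, himucri]

Answer: [brije, himucri]


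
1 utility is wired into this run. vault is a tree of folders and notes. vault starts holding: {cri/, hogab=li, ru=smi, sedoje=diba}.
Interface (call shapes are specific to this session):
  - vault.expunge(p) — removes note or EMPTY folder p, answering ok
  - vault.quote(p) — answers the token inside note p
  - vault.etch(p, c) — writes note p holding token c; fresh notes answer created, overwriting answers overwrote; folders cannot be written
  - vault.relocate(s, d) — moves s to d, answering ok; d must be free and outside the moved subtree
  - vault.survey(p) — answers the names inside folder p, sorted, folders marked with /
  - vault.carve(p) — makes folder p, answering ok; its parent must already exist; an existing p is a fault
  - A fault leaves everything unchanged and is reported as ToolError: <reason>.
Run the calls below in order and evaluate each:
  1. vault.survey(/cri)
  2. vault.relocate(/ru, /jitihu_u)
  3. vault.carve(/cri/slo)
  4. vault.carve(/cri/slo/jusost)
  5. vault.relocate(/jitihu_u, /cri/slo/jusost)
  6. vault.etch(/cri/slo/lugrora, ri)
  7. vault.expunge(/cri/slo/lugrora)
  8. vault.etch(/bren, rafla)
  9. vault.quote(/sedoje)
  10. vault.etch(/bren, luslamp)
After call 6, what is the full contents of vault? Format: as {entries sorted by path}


I call survey passing p→/cri, giving [].
I invoke relocate passing s→/ru, d→/jitihu_u, yielding ok.
Calling carve passing p→/cri/slo, giving ok.
Now I run carve passing p→/cri/slo/jusost, which returns ok.
Using relocate passing s→/jitihu_u, d→/cri/slo/jusost, yielding ToolError: exists.
Then etch passing p→/cri/slo/lugrora, c→ri, yielding created.
Invoking expunge passing p→/cri/slo/lugrora, and see ok.
Calling etch passing p→/bren, c→rafla, — result: created.
Using quote passing p→/sedoje, and get diba.
I invoke etch passing p→/bren, c→luslamp, → overwrote.

Answer: {cri/, cri/slo/, cri/slo/jusost/, cri/slo/lugrora=ri, hogab=li, jitihu_u=smi, sedoje=diba}


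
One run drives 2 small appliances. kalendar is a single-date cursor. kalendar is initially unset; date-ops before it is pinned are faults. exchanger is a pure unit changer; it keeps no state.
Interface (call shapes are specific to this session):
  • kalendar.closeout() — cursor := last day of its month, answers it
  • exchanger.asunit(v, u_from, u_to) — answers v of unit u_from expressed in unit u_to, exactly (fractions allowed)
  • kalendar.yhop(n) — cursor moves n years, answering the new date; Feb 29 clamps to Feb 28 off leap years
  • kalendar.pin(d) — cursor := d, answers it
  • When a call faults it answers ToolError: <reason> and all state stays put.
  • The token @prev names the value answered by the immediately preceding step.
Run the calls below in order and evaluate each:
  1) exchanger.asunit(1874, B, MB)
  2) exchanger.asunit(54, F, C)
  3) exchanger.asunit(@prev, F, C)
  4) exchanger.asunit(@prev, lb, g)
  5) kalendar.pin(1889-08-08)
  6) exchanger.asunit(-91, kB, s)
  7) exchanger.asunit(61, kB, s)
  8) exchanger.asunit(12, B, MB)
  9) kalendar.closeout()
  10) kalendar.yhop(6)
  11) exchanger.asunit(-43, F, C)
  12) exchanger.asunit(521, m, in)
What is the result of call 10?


Answer: 1895-08-31

Derivation:
Now I run asunit on v: 1874, u_from: B, u_to: MB, and see 937/500000.
Now I run asunit on v: 54, u_from: F, u_to: C, → 110/9.
Now I run asunit on v: @prev, u_from: F, u_to: C, and observe -890/81.
I invoke asunit on v: @prev, u_from: lb, u_to: g: -4036972093/810000.
I try pin on d: 1889-08-08, and get 1889-08-08.
I use asunit on v: -91, u_from: kB, u_to: s, — result: ToolError: incompatible units.
Calling asunit on v: 61, u_from: kB, u_to: s, and get ToolError: incompatible units.
Now I run asunit on v: 12, u_from: B, u_to: MB, which returns 3/250000.
Now I run closeout, — result: 1889-08-31.
Next I call yhop on n: 6, and observe 1895-08-31.
I invoke asunit on v: -43, u_from: F, u_to: C, and see -125/3.
I use asunit on v: 521, u_from: m, u_to: in, — result: 2605000/127.


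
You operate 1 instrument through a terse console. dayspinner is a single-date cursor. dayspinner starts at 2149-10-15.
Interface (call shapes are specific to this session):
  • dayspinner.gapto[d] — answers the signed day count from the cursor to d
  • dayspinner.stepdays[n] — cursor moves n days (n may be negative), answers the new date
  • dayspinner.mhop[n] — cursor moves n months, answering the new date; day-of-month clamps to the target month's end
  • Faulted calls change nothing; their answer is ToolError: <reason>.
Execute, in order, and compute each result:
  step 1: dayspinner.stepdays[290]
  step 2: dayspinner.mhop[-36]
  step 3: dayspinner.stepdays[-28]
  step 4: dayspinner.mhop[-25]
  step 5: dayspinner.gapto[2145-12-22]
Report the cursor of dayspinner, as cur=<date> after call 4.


Answer: cur=2145-06-04

Derivation:
// 1. stepdays(290) => 2150-08-01
// 2. mhop(-36) => 2147-08-01
// 3. stepdays(-28) => 2147-07-04
// 4. mhop(-25) => 2145-06-04
// 5. gapto(2145-12-22) => 201


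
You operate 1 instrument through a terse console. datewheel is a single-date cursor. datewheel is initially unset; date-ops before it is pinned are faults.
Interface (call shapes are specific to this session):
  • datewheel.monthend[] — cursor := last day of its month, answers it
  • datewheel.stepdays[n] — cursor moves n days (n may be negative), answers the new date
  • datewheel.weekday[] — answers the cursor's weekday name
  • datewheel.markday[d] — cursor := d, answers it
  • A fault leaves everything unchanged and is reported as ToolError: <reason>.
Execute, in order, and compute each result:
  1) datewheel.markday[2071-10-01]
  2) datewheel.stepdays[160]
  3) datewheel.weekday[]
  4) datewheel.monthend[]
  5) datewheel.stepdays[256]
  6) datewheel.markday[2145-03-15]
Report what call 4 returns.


Answer: 2072-03-31

Derivation:
·→ datewheel.markday(d=2071-10-01)
·← 2071-10-01
·→ datewheel.stepdays(n=160)
·← 2072-03-09
·→ datewheel.weekday()
·← Wednesday
·→ datewheel.monthend()
·← 2072-03-31
·→ datewheel.stepdays(n=256)
·← 2072-12-12
·→ datewheel.markday(d=2145-03-15)
·← 2145-03-15


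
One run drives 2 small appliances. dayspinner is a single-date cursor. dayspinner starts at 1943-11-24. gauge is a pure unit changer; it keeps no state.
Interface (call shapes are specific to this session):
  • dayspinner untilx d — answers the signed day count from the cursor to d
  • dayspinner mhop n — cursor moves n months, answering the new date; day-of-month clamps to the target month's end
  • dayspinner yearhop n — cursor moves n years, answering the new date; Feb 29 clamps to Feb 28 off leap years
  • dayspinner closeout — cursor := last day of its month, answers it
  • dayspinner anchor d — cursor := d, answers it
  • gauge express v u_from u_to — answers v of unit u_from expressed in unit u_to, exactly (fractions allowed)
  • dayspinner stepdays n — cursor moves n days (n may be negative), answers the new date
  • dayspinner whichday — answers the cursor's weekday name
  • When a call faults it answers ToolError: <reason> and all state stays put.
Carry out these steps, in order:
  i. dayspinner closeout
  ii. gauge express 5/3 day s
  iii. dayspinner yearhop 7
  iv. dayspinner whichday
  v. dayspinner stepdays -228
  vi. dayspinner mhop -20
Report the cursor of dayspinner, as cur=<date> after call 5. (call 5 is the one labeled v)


$ dayspinner closeout
= 1943-11-30
$ gauge express v=5/3 u_from=day u_to=s
= 144000
$ dayspinner yearhop n=7
= 1950-11-30
$ dayspinner whichday
= Thursday
$ dayspinner stepdays n=-228
= 1950-04-16
$ dayspinner mhop n=-20
= 1948-08-16

Answer: cur=1950-04-16


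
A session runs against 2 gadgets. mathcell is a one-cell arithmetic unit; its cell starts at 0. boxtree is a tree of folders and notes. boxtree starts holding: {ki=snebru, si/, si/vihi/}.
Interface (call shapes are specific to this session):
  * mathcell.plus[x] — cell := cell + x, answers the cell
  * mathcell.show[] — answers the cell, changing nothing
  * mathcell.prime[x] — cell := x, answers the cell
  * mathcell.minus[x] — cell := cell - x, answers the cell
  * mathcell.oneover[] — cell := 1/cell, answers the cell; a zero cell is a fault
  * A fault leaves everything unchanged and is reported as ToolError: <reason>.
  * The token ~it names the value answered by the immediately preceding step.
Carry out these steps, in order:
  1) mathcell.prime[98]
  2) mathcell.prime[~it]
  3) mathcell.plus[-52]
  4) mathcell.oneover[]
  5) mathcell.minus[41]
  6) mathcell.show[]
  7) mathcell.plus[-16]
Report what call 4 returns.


Act: prime[x→98]
Obs: 98
Act: prime[x→~it]
Obs: 98
Act: plus[x→-52]
Obs: 46
Act: oneover[]
Obs: 1/46
Act: minus[x→41]
Obs: -1885/46
Act: show[]
Obs: -1885/46
Act: plus[x→-16]
Obs: -2621/46

Answer: 1/46


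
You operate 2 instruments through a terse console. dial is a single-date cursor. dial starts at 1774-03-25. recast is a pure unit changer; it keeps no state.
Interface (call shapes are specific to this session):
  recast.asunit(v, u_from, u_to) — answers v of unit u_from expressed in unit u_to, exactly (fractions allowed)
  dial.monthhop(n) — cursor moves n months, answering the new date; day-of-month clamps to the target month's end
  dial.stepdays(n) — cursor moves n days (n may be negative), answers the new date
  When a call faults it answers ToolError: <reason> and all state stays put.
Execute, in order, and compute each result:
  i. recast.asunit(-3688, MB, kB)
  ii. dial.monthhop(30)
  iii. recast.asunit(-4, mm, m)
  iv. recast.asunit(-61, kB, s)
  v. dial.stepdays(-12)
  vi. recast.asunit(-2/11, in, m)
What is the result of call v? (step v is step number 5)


-> recast.asunit(v=-3688, u_from=MB, u_to=kB)
<- -3688000
-> dial.monthhop(n=30)
<- 1776-09-25
-> recast.asunit(v=-4, u_from=mm, u_to=m)
<- -1/250
-> recast.asunit(v=-61, u_from=kB, u_to=s)
<- ToolError: incompatible units
-> dial.stepdays(n=-12)
<- 1776-09-13
-> recast.asunit(v=-2/11, u_from=in, u_to=m)
<- -127/27500

Answer: 1776-09-13


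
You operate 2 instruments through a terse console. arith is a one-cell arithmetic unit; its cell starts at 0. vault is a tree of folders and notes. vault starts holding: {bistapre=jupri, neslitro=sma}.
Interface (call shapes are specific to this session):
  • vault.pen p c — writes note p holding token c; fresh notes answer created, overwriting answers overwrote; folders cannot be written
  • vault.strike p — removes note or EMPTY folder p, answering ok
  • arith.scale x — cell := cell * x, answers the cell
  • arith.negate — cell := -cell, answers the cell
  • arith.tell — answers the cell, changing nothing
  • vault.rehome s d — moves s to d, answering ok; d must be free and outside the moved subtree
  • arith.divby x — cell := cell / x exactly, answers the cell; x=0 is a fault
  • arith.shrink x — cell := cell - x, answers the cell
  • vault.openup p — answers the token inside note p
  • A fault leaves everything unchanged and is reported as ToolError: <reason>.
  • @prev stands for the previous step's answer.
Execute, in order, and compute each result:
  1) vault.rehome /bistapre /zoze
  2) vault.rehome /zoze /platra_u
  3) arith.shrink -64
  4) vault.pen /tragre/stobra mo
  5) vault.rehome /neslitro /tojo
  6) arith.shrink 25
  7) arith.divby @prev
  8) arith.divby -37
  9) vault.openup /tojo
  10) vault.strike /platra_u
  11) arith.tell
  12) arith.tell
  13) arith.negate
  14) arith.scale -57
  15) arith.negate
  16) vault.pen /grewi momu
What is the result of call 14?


Answer: -57/37

Derivation:
-- rehome(s=/bistapre, d=/zoze) => ok
-- rehome(s=/zoze, d=/platra_u) => ok
-- shrink(x=-64) => 64
-- pen(p=/tragre/stobra, c=mo) => ToolError: no parent
-- rehome(s=/neslitro, d=/tojo) => ok
-- shrink(x=25) => 39
-- divby(x=@prev) => 1
-- divby(x=-37) => -1/37
-- openup(p=/tojo) => sma
-- strike(p=/platra_u) => ok
-- tell() => -1/37
-- tell() => -1/37
-- negate() => 1/37
-- scale(x=-57) => -57/37
-- negate() => 57/37
-- pen(p=/grewi, c=momu) => created


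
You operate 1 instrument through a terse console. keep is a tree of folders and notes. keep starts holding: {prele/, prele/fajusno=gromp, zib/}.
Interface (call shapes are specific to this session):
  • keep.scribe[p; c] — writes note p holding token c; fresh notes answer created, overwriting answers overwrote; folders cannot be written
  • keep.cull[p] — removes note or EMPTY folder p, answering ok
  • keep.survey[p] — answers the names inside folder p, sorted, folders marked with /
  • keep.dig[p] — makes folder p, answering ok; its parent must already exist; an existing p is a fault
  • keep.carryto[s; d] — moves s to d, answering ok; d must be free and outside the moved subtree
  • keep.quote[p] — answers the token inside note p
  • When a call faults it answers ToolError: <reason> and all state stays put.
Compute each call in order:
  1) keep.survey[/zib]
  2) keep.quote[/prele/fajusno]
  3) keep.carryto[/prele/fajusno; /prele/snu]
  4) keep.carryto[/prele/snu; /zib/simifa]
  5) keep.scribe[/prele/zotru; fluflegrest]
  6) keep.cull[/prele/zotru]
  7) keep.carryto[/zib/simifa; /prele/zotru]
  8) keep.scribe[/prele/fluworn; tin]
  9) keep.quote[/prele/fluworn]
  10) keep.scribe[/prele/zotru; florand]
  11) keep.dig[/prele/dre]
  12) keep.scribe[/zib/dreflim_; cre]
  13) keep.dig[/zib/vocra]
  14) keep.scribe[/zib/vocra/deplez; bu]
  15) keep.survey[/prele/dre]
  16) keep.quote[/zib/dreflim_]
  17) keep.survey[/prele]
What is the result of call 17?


CALL survey[p→/zib]
RET  []
CALL quote[p→/prele/fajusno]
RET  gromp
CALL carryto[s→/prele/fajusno; d→/prele/snu]
RET  ok
CALL carryto[s→/prele/snu; d→/zib/simifa]
RET  ok
CALL scribe[p→/prele/zotru; c→fluflegrest]
RET  created
CALL cull[p→/prele/zotru]
RET  ok
CALL carryto[s→/zib/simifa; d→/prele/zotru]
RET  ok
CALL scribe[p→/prele/fluworn; c→tin]
RET  created
CALL quote[p→/prele/fluworn]
RET  tin
CALL scribe[p→/prele/zotru; c→florand]
RET  overwrote
CALL dig[p→/prele/dre]
RET  ok
CALL scribe[p→/zib/dreflim_; c→cre]
RET  created
CALL dig[p→/zib/vocra]
RET  ok
CALL scribe[p→/zib/vocra/deplez; c→bu]
RET  created
CALL survey[p→/prele/dre]
RET  []
CALL quote[p→/zib/dreflim_]
RET  cre
CALL survey[p→/prele]
RET  [dre/, fluworn, zotru]

Answer: [dre/, fluworn, zotru]


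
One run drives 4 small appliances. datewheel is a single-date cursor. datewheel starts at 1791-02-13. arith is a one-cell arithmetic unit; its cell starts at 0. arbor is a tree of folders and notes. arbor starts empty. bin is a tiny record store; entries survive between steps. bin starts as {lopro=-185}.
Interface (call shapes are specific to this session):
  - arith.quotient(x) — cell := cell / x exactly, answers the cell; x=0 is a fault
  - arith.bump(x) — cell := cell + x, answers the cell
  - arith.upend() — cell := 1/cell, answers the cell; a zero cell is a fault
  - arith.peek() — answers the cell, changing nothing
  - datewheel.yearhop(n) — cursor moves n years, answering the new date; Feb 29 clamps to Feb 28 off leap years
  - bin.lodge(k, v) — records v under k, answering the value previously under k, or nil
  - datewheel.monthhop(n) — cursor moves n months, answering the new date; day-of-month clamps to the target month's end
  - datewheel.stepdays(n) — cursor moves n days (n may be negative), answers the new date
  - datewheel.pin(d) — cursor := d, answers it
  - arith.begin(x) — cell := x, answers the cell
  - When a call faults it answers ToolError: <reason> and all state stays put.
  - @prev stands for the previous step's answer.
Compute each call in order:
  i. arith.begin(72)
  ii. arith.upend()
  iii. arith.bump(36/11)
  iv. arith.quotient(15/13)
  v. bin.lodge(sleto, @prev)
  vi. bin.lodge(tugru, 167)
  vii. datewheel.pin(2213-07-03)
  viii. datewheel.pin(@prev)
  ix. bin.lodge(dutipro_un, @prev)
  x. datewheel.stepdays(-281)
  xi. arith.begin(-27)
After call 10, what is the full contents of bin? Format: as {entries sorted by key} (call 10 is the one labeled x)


Act: arith.begin[x='72']
Obs: 72
Act: arith.upend[]
Obs: 1/72
Act: arith.bump[x='36/11']
Obs: 2603/792
Act: arith.quotient[x='15/13']
Obs: 33839/11880
Act: bin.lodge[k='sleto'; v='@prev']
Obs: nil
Act: bin.lodge[k='tugru'; v='167']
Obs: nil
Act: datewheel.pin[d='2213-07-03']
Obs: 2213-07-03
Act: datewheel.pin[d='@prev']
Obs: 2213-07-03
Act: bin.lodge[k='dutipro_un'; v='@prev']
Obs: nil
Act: datewheel.stepdays[n='-281']
Obs: 2212-09-25
Act: arith.begin[x='-27']
Obs: -27

Answer: {dutipro_un=2213-07-03, lopro=-185, sleto=33839/11880, tugru=167}


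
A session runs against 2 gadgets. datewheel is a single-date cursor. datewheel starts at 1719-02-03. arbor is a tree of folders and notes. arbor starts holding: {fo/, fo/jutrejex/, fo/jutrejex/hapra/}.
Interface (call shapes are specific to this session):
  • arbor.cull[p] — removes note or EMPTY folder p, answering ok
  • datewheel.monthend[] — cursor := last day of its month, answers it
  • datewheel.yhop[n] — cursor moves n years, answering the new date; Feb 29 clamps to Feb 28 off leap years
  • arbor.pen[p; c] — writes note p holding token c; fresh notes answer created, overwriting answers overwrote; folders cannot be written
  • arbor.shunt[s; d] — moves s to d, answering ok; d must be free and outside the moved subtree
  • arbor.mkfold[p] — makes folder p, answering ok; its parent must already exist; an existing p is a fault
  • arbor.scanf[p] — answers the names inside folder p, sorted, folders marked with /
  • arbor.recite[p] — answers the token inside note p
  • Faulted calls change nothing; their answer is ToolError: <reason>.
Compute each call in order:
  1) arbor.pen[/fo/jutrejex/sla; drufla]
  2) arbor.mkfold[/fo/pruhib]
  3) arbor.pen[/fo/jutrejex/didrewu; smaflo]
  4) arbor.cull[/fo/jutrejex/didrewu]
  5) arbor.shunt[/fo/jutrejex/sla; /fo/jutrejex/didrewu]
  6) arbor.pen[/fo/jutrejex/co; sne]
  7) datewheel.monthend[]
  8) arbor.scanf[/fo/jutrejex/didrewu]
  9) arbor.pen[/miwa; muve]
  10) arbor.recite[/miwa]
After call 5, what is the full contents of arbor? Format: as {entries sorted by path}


Answer: {fo/, fo/jutrejex/, fo/jutrejex/didrewu=drufla, fo/jutrejex/hapra/, fo/pruhib/}

Derivation:
==> arbor.pen(p: /fo/jutrejex/sla, c: drufla)
<== created
==> arbor.mkfold(p: /fo/pruhib)
<== ok
==> arbor.pen(p: /fo/jutrejex/didrewu, c: smaflo)
<== created
==> arbor.cull(p: /fo/jutrejex/didrewu)
<== ok
==> arbor.shunt(s: /fo/jutrejex/sla, d: /fo/jutrejex/didrewu)
<== ok
==> arbor.pen(p: /fo/jutrejex/co, c: sne)
<== created
==> datewheel.monthend()
<== 1719-02-28
==> arbor.scanf(p: /fo/jutrejex/didrewu)
<== ToolError: not a directory
==> arbor.pen(p: /miwa, c: muve)
<== created
==> arbor.recite(p: /miwa)
<== muve
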